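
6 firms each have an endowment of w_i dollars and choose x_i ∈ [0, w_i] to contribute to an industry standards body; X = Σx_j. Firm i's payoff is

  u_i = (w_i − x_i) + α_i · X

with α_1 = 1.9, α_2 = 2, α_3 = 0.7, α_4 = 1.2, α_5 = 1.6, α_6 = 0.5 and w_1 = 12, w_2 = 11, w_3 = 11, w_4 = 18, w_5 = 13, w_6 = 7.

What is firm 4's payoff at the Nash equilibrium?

∂u_i/∂x_i = α_i − 1, so firm i contributes w_i if α_i > 1, else 0.
α_i > 1 for i ∈ {1, 2, 4, 5}; NE contributions (12, 11, 0, 18, 13, 0), X = 54.
u_4 = (18 − 18) + 1.2·54 = 64.8.

64.8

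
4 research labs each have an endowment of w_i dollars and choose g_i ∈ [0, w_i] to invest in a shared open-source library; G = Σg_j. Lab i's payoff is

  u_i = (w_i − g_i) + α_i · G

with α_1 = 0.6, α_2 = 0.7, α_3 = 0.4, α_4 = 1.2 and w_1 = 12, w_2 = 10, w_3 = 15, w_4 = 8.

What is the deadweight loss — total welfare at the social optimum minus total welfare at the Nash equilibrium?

70.3

∂u_i/∂g_i = α_i − 1, so lab i contributes w_i if α_i > 1, else 0.
α_i > 1 for i ∈ {4}; NE contributions (0, 0, 0, 8), G = 8.
W^NE = Σw_i − G^NE + (Σα_i)·G^NE = 45 + 1.9·8 = 60.2.
Planner: ∂(Σu_j)/∂g_i = Σα_j − 1 = 1.9 > 0, so everyone contributes w_i; G^SO = 45, W^SO = 45 + 1.9·45 = 130.5.
Deadweight loss = 70.3.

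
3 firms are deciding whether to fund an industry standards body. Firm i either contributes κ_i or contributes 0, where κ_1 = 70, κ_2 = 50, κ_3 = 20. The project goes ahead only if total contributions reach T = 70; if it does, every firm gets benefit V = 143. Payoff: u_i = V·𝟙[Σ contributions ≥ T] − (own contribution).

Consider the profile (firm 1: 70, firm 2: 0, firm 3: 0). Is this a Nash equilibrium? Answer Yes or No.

Yes

Total = 70 ≥ 70: provided.
Firm 1 (pledges 70, payoff 73): dropping to 0 → total 0, payoff 0. No gain.
Firm 2 (pledges 0, payoff 143): pledging 50 → total 120, payoff 93. No gain.
Firm 3 (pledges 0, payoff 143): pledging 20 → total 90, payoff 123. No gain.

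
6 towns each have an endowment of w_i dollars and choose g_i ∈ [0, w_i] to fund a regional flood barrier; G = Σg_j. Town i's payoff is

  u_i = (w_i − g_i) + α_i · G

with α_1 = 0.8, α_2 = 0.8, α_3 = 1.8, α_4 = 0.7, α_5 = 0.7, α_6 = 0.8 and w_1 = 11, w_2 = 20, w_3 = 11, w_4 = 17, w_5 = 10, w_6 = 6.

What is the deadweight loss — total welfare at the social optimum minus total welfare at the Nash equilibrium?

294.4

∂u_i/∂g_i = α_i − 1, so town i contributes w_i if α_i > 1, else 0.
α_i > 1 for i ∈ {3}; NE contributions (0, 0, 11, 0, 0, 0), G = 11.
W^NE = Σw_i − G^NE + (Σα_i)·G^NE = 75 + 4.6·11 = 125.6.
Planner: ∂(Σu_j)/∂g_i = Σα_j − 1 = 4.6 > 0, so everyone contributes w_i; G^SO = 75, W^SO = 75 + 4.6·75 = 420.
Deadweight loss = 294.4.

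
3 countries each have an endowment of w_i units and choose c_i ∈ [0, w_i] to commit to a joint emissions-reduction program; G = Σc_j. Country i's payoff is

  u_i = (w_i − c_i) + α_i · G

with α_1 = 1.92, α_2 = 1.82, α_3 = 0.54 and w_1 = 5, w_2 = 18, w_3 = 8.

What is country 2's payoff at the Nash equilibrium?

41.86

∂u_i/∂c_i = α_i − 1, so country i contributes w_i if α_i > 1, else 0.
α_i > 1 for i ∈ {1, 2}; NE contributions (5, 18, 0), G = 23.
u_2 = (18 − 18) + 1.82·23 = 41.86.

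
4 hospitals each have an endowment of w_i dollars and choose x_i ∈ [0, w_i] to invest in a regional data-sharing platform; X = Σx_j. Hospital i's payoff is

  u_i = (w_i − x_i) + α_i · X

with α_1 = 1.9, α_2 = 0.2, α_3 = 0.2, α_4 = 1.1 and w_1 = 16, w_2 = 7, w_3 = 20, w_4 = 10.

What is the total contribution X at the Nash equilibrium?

26

∂u_i/∂x_i = α_i − 1, so hospital i contributes w_i if α_i > 1, else 0.
α_i > 1 for i ∈ {1, 4}; NE contributions (16, 0, 0, 10), X = 26.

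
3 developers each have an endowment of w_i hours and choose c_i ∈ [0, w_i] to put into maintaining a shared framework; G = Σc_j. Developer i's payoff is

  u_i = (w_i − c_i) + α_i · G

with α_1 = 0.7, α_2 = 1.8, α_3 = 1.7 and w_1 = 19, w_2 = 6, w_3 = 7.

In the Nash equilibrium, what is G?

∂u_i/∂c_i = α_i − 1, so developer i contributes w_i if α_i > 1, else 0.
α_i > 1 for i ∈ {2, 3}; NE contributions (0, 6, 7), G = 13.

13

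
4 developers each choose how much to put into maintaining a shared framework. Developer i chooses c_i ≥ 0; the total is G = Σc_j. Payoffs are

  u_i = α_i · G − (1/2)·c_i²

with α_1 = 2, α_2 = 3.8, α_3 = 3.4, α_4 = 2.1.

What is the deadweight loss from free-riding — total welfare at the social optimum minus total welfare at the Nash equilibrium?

Developer i's FOC: ∂u_i/∂c_i = α_i − c_i = 0, so c_i* = α_i.
NE contributions = (2, 3.8, 3.4, 2.1); G = 11.3.
W^NE = (Σα)·G − ½Σα_i² = 11.3² − ½·34.41 = 110.485.
Planner sets c_i = Σα_j = 11.3 for every i, so G^SO = 4·11.3 = 45.2.
W^SO = (Σα)·G^SO − ½·4·(Σα)² = (4/2)·11.3² = 255.38.
Deadweight loss = W^SO − W^NE = 144.895.

144.895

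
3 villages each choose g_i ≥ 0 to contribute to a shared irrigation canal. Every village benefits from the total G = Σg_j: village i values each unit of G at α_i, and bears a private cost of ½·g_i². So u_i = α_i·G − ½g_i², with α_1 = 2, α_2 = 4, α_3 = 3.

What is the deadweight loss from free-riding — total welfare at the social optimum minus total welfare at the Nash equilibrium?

55

Village i's FOC: ∂u_i/∂g_i = α_i − g_i = 0, so g_i* = α_i.
NE contributions = (2, 4, 3); G = 9.
W^NE = (Σα)·G − ½Σα_i² = 9² − ½·29 = 66.5.
Planner sets g_i = Σα_j = 9 for every i, so G^SO = 3·9 = 27.
W^SO = (Σα)·G^SO − ½·3·(Σα)² = (3/2)·9² = 121.5.
Deadweight loss = W^SO − W^NE = 55.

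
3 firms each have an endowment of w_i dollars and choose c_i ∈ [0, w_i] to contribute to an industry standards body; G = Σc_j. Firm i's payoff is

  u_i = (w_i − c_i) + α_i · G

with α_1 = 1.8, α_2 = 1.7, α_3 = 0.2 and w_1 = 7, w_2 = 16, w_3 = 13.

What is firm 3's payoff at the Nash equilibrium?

∂u_i/∂c_i = α_i − 1, so firm i contributes w_i if α_i > 1, else 0.
α_i > 1 for i ∈ {1, 2}; NE contributions (7, 16, 0), G = 23.
u_3 = (13 − 0) + 0.2·23 = 17.6.

17.6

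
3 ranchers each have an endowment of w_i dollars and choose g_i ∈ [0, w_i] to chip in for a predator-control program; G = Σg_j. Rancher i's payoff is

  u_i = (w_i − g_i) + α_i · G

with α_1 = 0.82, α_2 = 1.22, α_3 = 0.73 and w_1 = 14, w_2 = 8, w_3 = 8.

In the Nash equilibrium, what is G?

∂u_i/∂g_i = α_i − 1, so rancher i contributes w_i if α_i > 1, else 0.
α_i > 1 for i ∈ {2}; NE contributions (0, 8, 0), G = 8.

8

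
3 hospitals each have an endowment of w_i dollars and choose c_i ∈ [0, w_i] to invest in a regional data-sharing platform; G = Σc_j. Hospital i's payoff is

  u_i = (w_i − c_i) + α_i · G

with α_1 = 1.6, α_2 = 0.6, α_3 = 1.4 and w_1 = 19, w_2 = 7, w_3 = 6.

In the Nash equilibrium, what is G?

∂u_i/∂c_i = α_i − 1, so hospital i contributes w_i if α_i > 1, else 0.
α_i > 1 for i ∈ {1, 3}; NE contributions (19, 0, 6), G = 25.

25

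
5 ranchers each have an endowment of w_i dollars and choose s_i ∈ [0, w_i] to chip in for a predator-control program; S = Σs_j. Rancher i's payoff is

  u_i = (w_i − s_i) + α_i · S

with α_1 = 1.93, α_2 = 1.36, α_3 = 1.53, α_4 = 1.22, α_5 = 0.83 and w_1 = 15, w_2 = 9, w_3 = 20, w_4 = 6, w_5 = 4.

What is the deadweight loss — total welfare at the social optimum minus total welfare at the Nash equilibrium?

∂u_i/∂s_i = α_i − 1, so rancher i contributes w_i if α_i > 1, else 0.
α_i > 1 for i ∈ {1, 2, 3, 4}; NE contributions (15, 9, 20, 6, 0), S = 50.
W^NE = Σw_i − S^NE + (Σα_i)·S^NE = 54 + 5.87·50 = 347.5.
Planner: ∂(Σu_j)/∂s_i = Σα_j − 1 = 5.87 > 0, so everyone contributes w_i; S^SO = 54, W^SO = 54 + 5.87·54 = 370.98.
Deadweight loss = 23.48.

23.48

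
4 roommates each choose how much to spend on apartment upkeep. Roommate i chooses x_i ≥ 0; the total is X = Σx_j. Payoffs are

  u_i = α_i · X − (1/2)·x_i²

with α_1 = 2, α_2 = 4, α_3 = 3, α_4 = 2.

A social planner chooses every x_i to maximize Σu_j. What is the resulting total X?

44

Planner FOC: ∂(Σu_j)/∂x_i = (Σα_j) − x_i = 0, so x_i^SO = Σα_j = 11 for every i; X^SO = 44.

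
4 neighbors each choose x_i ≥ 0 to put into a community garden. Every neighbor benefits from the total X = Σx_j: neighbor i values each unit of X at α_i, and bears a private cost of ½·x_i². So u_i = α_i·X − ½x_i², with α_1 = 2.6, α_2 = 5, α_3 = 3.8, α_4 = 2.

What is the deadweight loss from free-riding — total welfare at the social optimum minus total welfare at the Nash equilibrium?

Neighbor i's FOC: ∂u_i/∂x_i = α_i − x_i = 0, so x_i* = α_i.
NE contributions = (2.6, 5, 3.8, 2); X = 13.4.
W^NE = (Σα)·X − ½Σα_i² = 13.4² − ½·50.2 = 154.46.
Planner sets x_i = Σα_j = 13.4 for every i, so X^SO = 4·13.4 = 53.6.
W^SO = (Σα)·X^SO − ½·4·(Σα)² = (4/2)·13.4² = 359.12.
Deadweight loss = W^SO − W^NE = 204.66.

204.66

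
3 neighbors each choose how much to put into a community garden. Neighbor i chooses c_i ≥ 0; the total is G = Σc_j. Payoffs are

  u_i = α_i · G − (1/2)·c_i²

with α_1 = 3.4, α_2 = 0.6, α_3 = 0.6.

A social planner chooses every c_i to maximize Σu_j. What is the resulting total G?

Planner FOC: ∂(Σu_j)/∂c_i = (Σα_j) − c_i = 0, so c_i^SO = Σα_j = 4.6 for every i; G^SO = 13.8.

13.8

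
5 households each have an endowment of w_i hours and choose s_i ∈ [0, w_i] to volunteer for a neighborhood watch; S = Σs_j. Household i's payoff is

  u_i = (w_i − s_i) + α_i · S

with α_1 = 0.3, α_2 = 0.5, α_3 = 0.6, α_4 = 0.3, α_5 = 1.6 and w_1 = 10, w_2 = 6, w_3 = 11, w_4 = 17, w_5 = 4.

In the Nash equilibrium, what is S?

4

∂u_i/∂s_i = α_i − 1, so household i contributes w_i if α_i > 1, else 0.
α_i > 1 for i ∈ {5}; NE contributions (0, 0, 0, 0, 4), S = 4.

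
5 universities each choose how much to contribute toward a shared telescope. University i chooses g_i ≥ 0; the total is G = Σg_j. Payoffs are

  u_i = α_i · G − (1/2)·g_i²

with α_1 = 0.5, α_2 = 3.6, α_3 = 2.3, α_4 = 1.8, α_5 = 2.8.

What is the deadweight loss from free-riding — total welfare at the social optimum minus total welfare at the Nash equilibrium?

University i's FOC: ∂u_i/∂g_i = α_i − g_i = 0, so g_i* = α_i.
NE contributions = (0.5, 3.6, 2.3, 1.8, 2.8); G = 11.
W^NE = (Σα)·G − ½Σα_i² = 11² − ½·29.58 = 106.21.
Planner sets g_i = Σα_j = 11 for every i, so G^SO = 5·11 = 55.
W^SO = (Σα)·G^SO − ½·5·(Σα)² = (5/2)·11² = 302.5.
Deadweight loss = W^SO − W^NE = 196.29.

196.29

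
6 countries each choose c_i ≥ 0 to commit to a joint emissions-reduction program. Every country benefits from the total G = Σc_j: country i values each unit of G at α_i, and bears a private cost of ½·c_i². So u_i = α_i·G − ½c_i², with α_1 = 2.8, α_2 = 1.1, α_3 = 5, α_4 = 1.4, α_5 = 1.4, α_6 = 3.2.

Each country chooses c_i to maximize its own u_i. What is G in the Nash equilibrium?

Country i's FOC: ∂u_i/∂c_i = α_i − c_i = 0, so c_i* = α_i.
NE contributions = (2.8, 1.1, 5, 1.4, 1.4, 3.2); G = 14.9.

14.9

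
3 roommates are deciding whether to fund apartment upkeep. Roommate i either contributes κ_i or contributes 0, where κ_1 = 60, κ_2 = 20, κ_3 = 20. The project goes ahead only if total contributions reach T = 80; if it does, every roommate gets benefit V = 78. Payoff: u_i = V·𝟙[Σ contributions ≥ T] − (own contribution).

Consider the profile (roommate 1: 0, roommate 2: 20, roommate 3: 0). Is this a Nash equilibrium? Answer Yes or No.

No

Total = 20 < 80: not provided.
Roommate 1 (pledges 0, payoff 0): pledging 60 → total 80, payoff 18. Profitable deviation.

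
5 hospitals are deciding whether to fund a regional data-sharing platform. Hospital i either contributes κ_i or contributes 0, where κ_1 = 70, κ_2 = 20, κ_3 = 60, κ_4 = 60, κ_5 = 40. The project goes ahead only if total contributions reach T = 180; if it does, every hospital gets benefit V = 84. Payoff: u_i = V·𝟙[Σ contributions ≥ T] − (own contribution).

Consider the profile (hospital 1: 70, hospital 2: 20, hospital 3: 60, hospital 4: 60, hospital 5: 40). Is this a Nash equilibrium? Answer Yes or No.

Total = 250 ≥ 180: provided.
Hospital 1 (pledges 70, payoff 14): dropping to 0 → total 180, payoff 84. Profitable deviation.

No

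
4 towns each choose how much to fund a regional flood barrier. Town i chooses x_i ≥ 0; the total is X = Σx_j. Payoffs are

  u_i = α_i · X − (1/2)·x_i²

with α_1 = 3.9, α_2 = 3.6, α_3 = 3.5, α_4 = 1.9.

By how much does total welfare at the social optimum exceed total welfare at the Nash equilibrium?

Town i's FOC: ∂u_i/∂x_i = α_i − x_i = 0, so x_i* = α_i.
NE contributions = (3.9, 3.6, 3.5, 1.9); X = 12.9.
W^NE = (Σα)·X − ½Σα_i² = 12.9² − ½·44.03 = 144.395.
Planner sets x_i = Σα_j = 12.9 for every i, so X^SO = 4·12.9 = 51.6.
W^SO = (Σα)·X^SO − ½·4·(Σα)² = (4/2)·12.9² = 332.82.
Deadweight loss = W^SO − W^NE = 188.425.

188.425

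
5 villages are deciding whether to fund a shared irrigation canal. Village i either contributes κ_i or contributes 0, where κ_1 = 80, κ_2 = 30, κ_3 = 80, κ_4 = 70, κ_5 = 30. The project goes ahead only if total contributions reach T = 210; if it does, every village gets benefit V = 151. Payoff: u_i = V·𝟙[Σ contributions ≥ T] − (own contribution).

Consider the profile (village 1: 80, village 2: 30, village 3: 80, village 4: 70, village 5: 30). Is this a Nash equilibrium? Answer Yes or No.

Total = 290 ≥ 210: provided.
Village 1 (pledges 80, payoff 71): dropping to 0 → total 210, payoff 151. Profitable deviation.

No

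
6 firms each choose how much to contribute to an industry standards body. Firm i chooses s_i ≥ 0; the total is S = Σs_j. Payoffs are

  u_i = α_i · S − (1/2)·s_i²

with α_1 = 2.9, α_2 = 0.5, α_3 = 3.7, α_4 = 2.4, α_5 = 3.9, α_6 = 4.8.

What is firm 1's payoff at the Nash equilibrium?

48.575

Firm i's FOC: ∂u_i/∂s_i = α_i − s_i = 0, so s_i* = α_i.
NE contributions = (2.9, 0.5, 3.7, 2.4, 3.9, 4.8); S = 18.2.
u_1 = α_1·S − ½·(s_1)² = 2.9·18.2 − ½·2.9² = 48.575.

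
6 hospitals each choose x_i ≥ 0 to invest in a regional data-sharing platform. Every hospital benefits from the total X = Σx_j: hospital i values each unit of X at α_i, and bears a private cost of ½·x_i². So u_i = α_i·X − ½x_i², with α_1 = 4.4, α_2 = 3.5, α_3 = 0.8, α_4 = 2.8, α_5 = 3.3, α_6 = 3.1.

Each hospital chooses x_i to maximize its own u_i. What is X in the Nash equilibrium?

Hospital i's FOC: ∂u_i/∂x_i = α_i − x_i = 0, so x_i* = α_i.
NE contributions = (4.4, 3.5, 0.8, 2.8, 3.3, 3.1); X = 17.9.

17.9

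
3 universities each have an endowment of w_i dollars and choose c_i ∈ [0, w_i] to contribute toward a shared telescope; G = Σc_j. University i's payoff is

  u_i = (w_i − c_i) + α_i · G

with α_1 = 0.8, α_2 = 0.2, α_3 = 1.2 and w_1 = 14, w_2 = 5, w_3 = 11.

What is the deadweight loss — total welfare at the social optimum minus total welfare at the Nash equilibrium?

22.8

∂u_i/∂c_i = α_i − 1, so university i contributes w_i if α_i > 1, else 0.
α_i > 1 for i ∈ {3}; NE contributions (0, 0, 11), G = 11.
W^NE = Σw_i − G^NE + (Σα_i)·G^NE = 30 + 1.2·11 = 43.2.
Planner: ∂(Σu_j)/∂c_i = Σα_j − 1 = 1.2 > 0, so everyone contributes w_i; G^SO = 30, W^SO = 30 + 1.2·30 = 66.
Deadweight loss = 22.8.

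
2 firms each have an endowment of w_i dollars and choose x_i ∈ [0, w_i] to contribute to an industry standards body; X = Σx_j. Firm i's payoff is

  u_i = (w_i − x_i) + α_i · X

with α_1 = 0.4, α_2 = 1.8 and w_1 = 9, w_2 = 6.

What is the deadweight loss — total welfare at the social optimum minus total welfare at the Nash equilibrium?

∂u_i/∂x_i = α_i − 1, so firm i contributes w_i if α_i > 1, else 0.
α_i > 1 for i ∈ {2}; NE contributions (0, 6), X = 6.
W^NE = Σw_i − X^NE + (Σα_i)·X^NE = 15 + 1.2·6 = 22.2.
Planner: ∂(Σu_j)/∂x_i = Σα_j − 1 = 1.2 > 0, so everyone contributes w_i; X^SO = 15, W^SO = 15 + 1.2·15 = 33.
Deadweight loss = 10.8.

10.8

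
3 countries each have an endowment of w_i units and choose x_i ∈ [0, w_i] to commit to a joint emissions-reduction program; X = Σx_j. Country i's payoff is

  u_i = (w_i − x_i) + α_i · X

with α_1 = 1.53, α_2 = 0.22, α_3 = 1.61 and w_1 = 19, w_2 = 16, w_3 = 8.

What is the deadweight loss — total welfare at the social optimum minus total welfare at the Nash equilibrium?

37.76

∂u_i/∂x_i = α_i − 1, so country i contributes w_i if α_i > 1, else 0.
α_i > 1 for i ∈ {1, 3}; NE contributions (19, 0, 8), X = 27.
W^NE = Σw_i − X^NE + (Σα_i)·X^NE = 43 + 2.36·27 = 106.72.
Planner: ∂(Σu_j)/∂x_i = Σα_j − 1 = 2.36 > 0, so everyone contributes w_i; X^SO = 43, W^SO = 43 + 2.36·43 = 144.48.
Deadweight loss = 37.76.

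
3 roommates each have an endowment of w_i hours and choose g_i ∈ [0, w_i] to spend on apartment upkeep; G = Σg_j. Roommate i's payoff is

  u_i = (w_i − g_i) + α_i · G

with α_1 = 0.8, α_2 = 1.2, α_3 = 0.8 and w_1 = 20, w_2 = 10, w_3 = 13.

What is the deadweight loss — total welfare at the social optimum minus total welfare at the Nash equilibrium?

∂u_i/∂g_i = α_i − 1, so roommate i contributes w_i if α_i > 1, else 0.
α_i > 1 for i ∈ {2}; NE contributions (0, 10, 0), G = 10.
W^NE = Σw_i − G^NE + (Σα_i)·G^NE = 43 + 1.8·10 = 61.
Planner: ∂(Σu_j)/∂g_i = Σα_j − 1 = 1.8 > 0, so everyone contributes w_i; G^SO = 43, W^SO = 43 + 1.8·43 = 120.4.
Deadweight loss = 59.4.

59.4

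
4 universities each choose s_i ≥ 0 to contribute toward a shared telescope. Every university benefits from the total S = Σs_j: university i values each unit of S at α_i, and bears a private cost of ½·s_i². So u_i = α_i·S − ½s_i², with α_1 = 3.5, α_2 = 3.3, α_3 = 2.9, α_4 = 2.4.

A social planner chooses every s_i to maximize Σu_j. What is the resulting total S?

48.4

Planner FOC: ∂(Σu_j)/∂s_i = (Σα_j) − s_i = 0, so s_i^SO = Σα_j = 12.1 for every i; S^SO = 48.4.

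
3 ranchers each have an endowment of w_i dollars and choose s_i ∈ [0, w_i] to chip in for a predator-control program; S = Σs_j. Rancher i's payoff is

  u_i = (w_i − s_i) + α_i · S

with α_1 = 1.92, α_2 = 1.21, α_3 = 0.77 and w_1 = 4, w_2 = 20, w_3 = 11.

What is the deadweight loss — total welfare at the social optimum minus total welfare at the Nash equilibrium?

∂u_i/∂s_i = α_i − 1, so rancher i contributes w_i if α_i > 1, else 0.
α_i > 1 for i ∈ {1, 2}; NE contributions (4, 20, 0), S = 24.
W^NE = Σw_i − S^NE + (Σα_i)·S^NE = 35 + 2.9·24 = 104.6.
Planner: ∂(Σu_j)/∂s_i = Σα_j − 1 = 2.9 > 0, so everyone contributes w_i; S^SO = 35, W^SO = 35 + 2.9·35 = 136.5.
Deadweight loss = 31.9.

31.9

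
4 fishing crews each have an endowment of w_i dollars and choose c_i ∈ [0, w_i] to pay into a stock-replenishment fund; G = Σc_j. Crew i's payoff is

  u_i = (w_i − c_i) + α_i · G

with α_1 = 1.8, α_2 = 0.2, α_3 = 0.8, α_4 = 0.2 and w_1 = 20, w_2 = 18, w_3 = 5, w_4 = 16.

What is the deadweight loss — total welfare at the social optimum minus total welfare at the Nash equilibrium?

∂u_i/∂c_i = α_i − 1, so crew i contributes w_i if α_i > 1, else 0.
α_i > 1 for i ∈ {1}; NE contributions (20, 0, 0, 0), G = 20.
W^NE = Σw_i − G^NE + (Σα_i)·G^NE = 59 + 2·20 = 99.
Planner: ∂(Σu_j)/∂c_i = Σα_j − 1 = 2 > 0, so everyone contributes w_i; G^SO = 59, W^SO = 59 + 2·59 = 177.
Deadweight loss = 78.

78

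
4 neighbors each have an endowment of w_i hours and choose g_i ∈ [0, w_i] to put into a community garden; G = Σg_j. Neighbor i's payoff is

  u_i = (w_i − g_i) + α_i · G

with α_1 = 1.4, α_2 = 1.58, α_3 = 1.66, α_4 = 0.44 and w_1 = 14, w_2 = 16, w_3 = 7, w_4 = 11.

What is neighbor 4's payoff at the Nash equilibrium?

∂u_i/∂g_i = α_i − 1, so neighbor i contributes w_i if α_i > 1, else 0.
α_i > 1 for i ∈ {1, 2, 3}; NE contributions (14, 16, 7, 0), G = 37.
u_4 = (11 − 0) + 0.44·37 = 27.28.

27.28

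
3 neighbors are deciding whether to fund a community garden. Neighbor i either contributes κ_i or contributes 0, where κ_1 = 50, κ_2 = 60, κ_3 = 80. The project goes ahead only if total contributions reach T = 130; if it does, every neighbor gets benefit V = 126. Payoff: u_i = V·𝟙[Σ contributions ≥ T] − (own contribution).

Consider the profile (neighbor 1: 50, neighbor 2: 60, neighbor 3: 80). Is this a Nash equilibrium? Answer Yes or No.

Total = 190 ≥ 130: provided.
Neighbor 1 (pledges 50, payoff 76): dropping to 0 → total 140, payoff 126. Profitable deviation.

No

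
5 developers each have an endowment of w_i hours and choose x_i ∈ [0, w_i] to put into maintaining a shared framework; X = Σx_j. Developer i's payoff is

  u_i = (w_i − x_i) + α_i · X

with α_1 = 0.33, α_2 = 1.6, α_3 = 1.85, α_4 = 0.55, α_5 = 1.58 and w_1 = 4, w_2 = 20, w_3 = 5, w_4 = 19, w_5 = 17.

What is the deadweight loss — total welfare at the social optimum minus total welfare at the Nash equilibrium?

112.93

∂u_i/∂x_i = α_i − 1, so developer i contributes w_i if α_i > 1, else 0.
α_i > 1 for i ∈ {2, 3, 5}; NE contributions (0, 20, 5, 0, 17), X = 42.
W^NE = Σw_i − X^NE + (Σα_i)·X^NE = 65 + 4.91·42 = 271.22.
Planner: ∂(Σu_j)/∂x_i = Σα_j − 1 = 4.91 > 0, so everyone contributes w_i; X^SO = 65, W^SO = 65 + 4.91·65 = 384.15.
Deadweight loss = 112.93.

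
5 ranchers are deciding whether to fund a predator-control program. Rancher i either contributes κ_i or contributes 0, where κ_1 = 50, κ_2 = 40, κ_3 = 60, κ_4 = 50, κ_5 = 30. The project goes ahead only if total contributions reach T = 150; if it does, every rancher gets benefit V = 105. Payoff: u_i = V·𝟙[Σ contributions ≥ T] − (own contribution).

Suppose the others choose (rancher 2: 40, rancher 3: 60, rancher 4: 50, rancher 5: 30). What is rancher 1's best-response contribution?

0

Others' total = 180 ≥ 150; contributing adds cost 50 for no extra benefit.
Best response: 0.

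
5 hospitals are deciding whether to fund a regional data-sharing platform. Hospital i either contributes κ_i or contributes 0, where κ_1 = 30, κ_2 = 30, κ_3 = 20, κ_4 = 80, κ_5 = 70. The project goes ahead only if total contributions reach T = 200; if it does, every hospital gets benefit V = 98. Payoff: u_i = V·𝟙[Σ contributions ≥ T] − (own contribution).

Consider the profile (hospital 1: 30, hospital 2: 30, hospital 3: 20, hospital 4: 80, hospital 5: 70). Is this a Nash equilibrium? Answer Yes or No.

Total = 230 ≥ 200: provided.
Hospital 1 (pledges 30, payoff 68): dropping to 0 → total 200, payoff 98. Profitable deviation.

No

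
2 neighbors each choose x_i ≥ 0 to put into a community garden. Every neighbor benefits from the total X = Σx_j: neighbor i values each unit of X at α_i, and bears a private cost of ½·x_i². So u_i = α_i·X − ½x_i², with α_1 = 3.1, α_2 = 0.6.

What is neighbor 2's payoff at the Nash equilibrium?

2.04

Neighbor i's FOC: ∂u_i/∂x_i = α_i − x_i = 0, so x_i* = α_i.
NE contributions = (3.1, 0.6); X = 3.7.
u_2 = α_2·X − ½·(x_2)² = 0.6·3.7 − ½·0.6² = 2.04.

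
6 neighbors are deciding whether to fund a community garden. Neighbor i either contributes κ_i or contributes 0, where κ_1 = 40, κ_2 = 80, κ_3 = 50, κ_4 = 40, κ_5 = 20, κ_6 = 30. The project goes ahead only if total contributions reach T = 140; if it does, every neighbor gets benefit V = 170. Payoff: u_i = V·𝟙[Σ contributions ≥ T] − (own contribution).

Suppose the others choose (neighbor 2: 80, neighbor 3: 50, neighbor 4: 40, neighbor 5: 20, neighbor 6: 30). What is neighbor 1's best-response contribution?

0

Others' total = 220 ≥ 140; contributing adds cost 40 for no extra benefit.
Best response: 0.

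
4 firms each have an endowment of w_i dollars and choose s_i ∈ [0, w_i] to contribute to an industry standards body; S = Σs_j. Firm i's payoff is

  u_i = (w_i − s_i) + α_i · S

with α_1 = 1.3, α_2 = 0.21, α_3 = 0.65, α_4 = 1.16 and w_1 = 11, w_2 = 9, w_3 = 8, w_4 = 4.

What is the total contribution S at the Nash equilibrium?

∂u_i/∂s_i = α_i − 1, so firm i contributes w_i if α_i > 1, else 0.
α_i > 1 for i ∈ {1, 4}; NE contributions (11, 0, 0, 4), S = 15.

15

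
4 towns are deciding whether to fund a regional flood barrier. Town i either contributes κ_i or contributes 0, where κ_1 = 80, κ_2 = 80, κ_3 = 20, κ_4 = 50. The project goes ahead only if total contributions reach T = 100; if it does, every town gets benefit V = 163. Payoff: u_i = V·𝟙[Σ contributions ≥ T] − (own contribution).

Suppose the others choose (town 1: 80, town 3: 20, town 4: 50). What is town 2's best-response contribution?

0

Others' total = 150 ≥ 100; contributing adds cost 80 for no extra benefit.
Best response: 0.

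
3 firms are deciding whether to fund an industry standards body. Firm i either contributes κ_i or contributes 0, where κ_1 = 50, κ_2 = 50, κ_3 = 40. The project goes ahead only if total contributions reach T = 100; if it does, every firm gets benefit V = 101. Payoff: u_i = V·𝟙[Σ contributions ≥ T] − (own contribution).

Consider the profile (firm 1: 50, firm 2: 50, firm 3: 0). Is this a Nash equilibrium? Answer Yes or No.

Yes

Total = 100 ≥ 100: provided.
Firm 1 (pledges 50, payoff 51): dropping to 0 → total 50, payoff 0. No gain.
Firm 2 (pledges 50, payoff 51): dropping to 0 → total 50, payoff 0. No gain.
Firm 3 (pledges 0, payoff 101): pledging 40 → total 140, payoff 61. No gain.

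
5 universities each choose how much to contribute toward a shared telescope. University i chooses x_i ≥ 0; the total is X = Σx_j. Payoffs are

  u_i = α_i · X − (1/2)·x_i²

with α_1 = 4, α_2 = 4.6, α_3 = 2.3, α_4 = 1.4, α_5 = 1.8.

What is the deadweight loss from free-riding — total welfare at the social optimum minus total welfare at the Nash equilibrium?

322.04

University i's FOC: ∂u_i/∂x_i = α_i − x_i = 0, so x_i* = α_i.
NE contributions = (4, 4.6, 2.3, 1.4, 1.8); X = 14.1.
W^NE = (Σα)·X − ½Σα_i² = 14.1² − ½·47.65 = 174.985.
Planner sets x_i = Σα_j = 14.1 for every i, so X^SO = 5·14.1 = 70.5.
W^SO = (Σα)·X^SO − ½·5·(Σα)² = (5/2)·14.1² = 497.025.
Deadweight loss = W^SO − W^NE = 322.04.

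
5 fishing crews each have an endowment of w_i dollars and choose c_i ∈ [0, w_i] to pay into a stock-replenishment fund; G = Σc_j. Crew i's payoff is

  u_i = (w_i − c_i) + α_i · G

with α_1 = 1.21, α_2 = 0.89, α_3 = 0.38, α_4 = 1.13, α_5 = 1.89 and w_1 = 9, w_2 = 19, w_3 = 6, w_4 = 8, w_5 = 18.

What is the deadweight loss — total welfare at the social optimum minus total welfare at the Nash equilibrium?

112.5

∂u_i/∂c_i = α_i − 1, so crew i contributes w_i if α_i > 1, else 0.
α_i > 1 for i ∈ {1, 4, 5}; NE contributions (9, 0, 0, 8, 18), G = 35.
W^NE = Σw_i − G^NE + (Σα_i)·G^NE = 60 + 4.5·35 = 217.5.
Planner: ∂(Σu_j)/∂c_i = Σα_j − 1 = 4.5 > 0, so everyone contributes w_i; G^SO = 60, W^SO = 60 + 4.5·60 = 330.
Deadweight loss = 112.5.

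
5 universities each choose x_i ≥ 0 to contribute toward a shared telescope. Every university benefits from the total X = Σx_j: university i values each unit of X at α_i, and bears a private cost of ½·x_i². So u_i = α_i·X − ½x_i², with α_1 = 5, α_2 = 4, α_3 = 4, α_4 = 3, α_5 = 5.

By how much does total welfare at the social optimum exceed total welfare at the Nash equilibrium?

University i's FOC: ∂u_i/∂x_i = α_i − x_i = 0, so x_i* = α_i.
NE contributions = (5, 4, 4, 3, 5); X = 21.
W^NE = (Σα)·X − ½Σα_i² = 21² − ½·91 = 395.5.
Planner sets x_i = Σα_j = 21 for every i, so X^SO = 5·21 = 105.
W^SO = (Σα)·X^SO − ½·5·(Σα)² = (5/2)·21² = 1102.5.
Deadweight loss = W^SO − W^NE = 707.

707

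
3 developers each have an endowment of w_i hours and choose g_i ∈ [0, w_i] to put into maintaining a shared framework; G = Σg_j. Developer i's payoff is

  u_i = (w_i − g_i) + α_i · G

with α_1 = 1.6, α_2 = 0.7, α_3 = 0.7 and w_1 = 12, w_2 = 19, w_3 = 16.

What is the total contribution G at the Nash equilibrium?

12

∂u_i/∂g_i = α_i − 1, so developer i contributes w_i if α_i > 1, else 0.
α_i > 1 for i ∈ {1}; NE contributions (12, 0, 0), G = 12.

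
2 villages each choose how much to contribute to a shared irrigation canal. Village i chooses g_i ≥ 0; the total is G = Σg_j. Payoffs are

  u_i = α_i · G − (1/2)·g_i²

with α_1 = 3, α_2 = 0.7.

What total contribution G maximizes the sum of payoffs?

7.4

Planner FOC: ∂(Σu_j)/∂g_i = (Σα_j) − g_i = 0, so g_i^SO = Σα_j = 3.7 for every i; G^SO = 7.4.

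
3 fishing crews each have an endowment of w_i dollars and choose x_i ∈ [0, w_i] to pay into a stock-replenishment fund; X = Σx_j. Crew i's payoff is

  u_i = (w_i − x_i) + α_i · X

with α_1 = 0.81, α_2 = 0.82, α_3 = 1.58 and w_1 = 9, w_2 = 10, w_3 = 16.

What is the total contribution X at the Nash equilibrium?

∂u_i/∂x_i = α_i − 1, so crew i contributes w_i if α_i > 1, else 0.
α_i > 1 for i ∈ {3}; NE contributions (0, 0, 16), X = 16.

16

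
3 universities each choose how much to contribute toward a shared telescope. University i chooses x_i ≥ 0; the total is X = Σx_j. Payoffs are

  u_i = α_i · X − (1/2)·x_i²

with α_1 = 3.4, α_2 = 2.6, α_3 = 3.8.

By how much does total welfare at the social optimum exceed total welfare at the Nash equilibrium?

64.4

University i's FOC: ∂u_i/∂x_i = α_i − x_i = 0, so x_i* = α_i.
NE contributions = (3.4, 2.6, 3.8); X = 9.8.
W^NE = (Σα)·X − ½Σα_i² = 9.8² − ½·32.76 = 79.66.
Planner sets x_i = Σα_j = 9.8 for every i, so X^SO = 3·9.8 = 29.4.
W^SO = (Σα)·X^SO − ½·3·(Σα)² = (3/2)·9.8² = 144.06.
Deadweight loss = W^SO − W^NE = 64.4.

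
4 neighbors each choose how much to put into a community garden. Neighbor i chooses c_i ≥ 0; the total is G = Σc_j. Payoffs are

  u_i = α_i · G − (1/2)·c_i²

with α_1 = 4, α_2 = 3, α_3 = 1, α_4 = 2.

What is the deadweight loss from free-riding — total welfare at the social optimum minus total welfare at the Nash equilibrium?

Neighbor i's FOC: ∂u_i/∂c_i = α_i − c_i = 0, so c_i* = α_i.
NE contributions = (4, 3, 1, 2); G = 10.
W^NE = (Σα)·G − ½Σα_i² = 10² − ½·30 = 85.
Planner sets c_i = Σα_j = 10 for every i, so G^SO = 4·10 = 40.
W^SO = (Σα)·G^SO − ½·4·(Σα)² = (4/2)·10² = 200.
Deadweight loss = W^SO − W^NE = 115.

115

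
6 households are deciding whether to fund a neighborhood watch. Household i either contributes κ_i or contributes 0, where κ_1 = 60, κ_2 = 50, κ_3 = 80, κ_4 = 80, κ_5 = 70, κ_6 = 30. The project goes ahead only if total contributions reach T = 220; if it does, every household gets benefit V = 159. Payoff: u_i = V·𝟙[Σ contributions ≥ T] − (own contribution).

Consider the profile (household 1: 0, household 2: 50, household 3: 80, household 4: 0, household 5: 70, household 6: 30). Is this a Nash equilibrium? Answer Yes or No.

Yes

Total = 230 ≥ 220: provided.
Household 1 (pledges 0, payoff 159): pledging 60 → total 290, payoff 99. No gain.
Household 2 (pledges 50, payoff 109): dropping to 0 → total 180, payoff 0. No gain.
Household 3 (pledges 80, payoff 79): dropping to 0 → total 150, payoff 0. No gain.
Household 4 (pledges 0, payoff 159): pledging 80 → total 310, payoff 79. No gain.
Household 5 (pledges 70, payoff 89): dropping to 0 → total 160, payoff 0. No gain.
Household 6 (pledges 30, payoff 129): dropping to 0 → total 200, payoff 0. No gain.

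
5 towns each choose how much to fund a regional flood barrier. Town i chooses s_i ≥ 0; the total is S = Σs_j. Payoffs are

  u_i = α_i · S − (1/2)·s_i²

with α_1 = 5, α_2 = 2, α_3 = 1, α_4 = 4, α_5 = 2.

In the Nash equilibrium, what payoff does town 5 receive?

26

Town i's FOC: ∂u_i/∂s_i = α_i − s_i = 0, so s_i* = α_i.
NE contributions = (5, 2, 1, 4, 2); S = 14.
u_5 = α_5·S − ½·(s_5)² = 2·14 − ½·2² = 26.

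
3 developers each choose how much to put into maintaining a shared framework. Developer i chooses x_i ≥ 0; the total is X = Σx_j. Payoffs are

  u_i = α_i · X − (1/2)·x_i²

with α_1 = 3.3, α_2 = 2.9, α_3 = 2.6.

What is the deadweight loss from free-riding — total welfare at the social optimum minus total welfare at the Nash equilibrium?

Developer i's FOC: ∂u_i/∂x_i = α_i − x_i = 0, so x_i* = α_i.
NE contributions = (3.3, 2.9, 2.6); X = 8.8.
W^NE = (Σα)·X − ½Σα_i² = 8.8² − ½·26.06 = 64.41.
Planner sets x_i = Σα_j = 8.8 for every i, so X^SO = 3·8.8 = 26.4.
W^SO = (Σα)·X^SO − ½·3·(Σα)² = (3/2)·8.8² = 116.16.
Deadweight loss = W^SO − W^NE = 51.75.

51.75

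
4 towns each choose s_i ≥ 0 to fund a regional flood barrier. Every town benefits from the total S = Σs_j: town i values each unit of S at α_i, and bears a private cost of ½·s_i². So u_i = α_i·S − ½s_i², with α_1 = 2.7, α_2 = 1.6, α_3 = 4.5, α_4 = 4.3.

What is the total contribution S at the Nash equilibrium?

13.1

Town i's FOC: ∂u_i/∂s_i = α_i − s_i = 0, so s_i* = α_i.
NE contributions = (2.7, 1.6, 4.5, 4.3); S = 13.1.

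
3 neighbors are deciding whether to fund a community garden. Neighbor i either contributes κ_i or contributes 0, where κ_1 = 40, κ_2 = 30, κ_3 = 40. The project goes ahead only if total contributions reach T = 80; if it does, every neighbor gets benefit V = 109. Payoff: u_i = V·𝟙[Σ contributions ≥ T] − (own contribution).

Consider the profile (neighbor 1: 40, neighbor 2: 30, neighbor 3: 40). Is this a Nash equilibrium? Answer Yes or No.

Total = 110 ≥ 80: provided.
Neighbor 1 (pledges 40, payoff 69): dropping to 0 → total 70, payoff 0. No gain.
Neighbor 2 (pledges 30, payoff 79): dropping to 0 → total 80, payoff 109. Profitable deviation.

No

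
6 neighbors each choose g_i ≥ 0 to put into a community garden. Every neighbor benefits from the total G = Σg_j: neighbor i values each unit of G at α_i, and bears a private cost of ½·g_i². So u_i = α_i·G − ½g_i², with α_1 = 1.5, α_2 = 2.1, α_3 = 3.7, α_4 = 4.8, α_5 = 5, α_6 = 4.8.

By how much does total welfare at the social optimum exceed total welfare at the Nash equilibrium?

1004.935

Neighbor i's FOC: ∂u_i/∂g_i = α_i − g_i = 0, so g_i* = α_i.
NE contributions = (1.5, 2.1, 3.7, 4.8, 5, 4.8); G = 21.9.
W^NE = (Σα)·G − ½Σα_i² = 21.9² − ½·91.43 = 433.895.
Planner sets g_i = Σα_j = 21.9 for every i, so G^SO = 6·21.9 = 131.4.
W^SO = (Σα)·G^SO − ½·6·(Σα)² = (6/2)·21.9² = 1438.83.
Deadweight loss = W^SO − W^NE = 1004.935.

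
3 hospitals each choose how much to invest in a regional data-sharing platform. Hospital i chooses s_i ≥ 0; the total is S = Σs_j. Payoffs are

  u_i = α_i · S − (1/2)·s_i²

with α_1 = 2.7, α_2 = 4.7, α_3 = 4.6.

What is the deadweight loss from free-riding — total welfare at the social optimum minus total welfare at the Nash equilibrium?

97.27

Hospital i's FOC: ∂u_i/∂s_i = α_i − s_i = 0, so s_i* = α_i.
NE contributions = (2.7, 4.7, 4.6); S = 12.
W^NE = (Σα)·S − ½Σα_i² = 12² − ½·50.54 = 118.73.
Planner sets s_i = Σα_j = 12 for every i, so S^SO = 3·12 = 36.
W^SO = (Σα)·S^SO − ½·3·(Σα)² = (3/2)·12² = 216.
Deadweight loss = W^SO − W^NE = 97.27.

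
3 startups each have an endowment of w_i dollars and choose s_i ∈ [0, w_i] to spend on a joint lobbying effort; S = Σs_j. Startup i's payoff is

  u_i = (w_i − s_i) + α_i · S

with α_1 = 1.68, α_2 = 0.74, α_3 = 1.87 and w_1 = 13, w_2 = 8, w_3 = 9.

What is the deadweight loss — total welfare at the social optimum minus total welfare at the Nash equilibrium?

∂u_i/∂s_i = α_i − 1, so startup i contributes w_i if α_i > 1, else 0.
α_i > 1 for i ∈ {1, 3}; NE contributions (13, 0, 9), S = 22.
W^NE = Σw_i − S^NE + (Σα_i)·S^NE = 30 + 3.29·22 = 102.38.
Planner: ∂(Σu_j)/∂s_i = Σα_j − 1 = 3.29 > 0, so everyone contributes w_i; S^SO = 30, W^SO = 30 + 3.29·30 = 128.7.
Deadweight loss = 26.32.

26.32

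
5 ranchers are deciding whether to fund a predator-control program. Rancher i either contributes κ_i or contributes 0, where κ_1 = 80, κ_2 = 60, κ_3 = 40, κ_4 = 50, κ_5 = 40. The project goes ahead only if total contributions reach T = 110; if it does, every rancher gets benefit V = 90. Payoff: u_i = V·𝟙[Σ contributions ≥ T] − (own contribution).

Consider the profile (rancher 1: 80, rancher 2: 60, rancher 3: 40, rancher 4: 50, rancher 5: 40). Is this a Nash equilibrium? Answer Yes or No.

Total = 270 ≥ 110: provided.
Rancher 1 (pledges 80, payoff 10): dropping to 0 → total 190, payoff 90. Profitable deviation.

No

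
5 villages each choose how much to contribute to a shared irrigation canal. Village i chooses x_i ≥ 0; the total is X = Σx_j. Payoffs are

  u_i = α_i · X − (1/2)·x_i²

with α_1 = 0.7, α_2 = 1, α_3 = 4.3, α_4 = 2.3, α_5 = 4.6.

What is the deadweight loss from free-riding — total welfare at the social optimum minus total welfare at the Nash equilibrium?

Village i's FOC: ∂u_i/∂x_i = α_i − x_i = 0, so x_i* = α_i.
NE contributions = (0.7, 1, 4.3, 2.3, 4.6); X = 12.9.
W^NE = (Σα)·X − ½Σα_i² = 12.9² − ½·46.43 = 143.195.
Planner sets x_i = Σα_j = 12.9 for every i, so X^SO = 5·12.9 = 64.5.
W^SO = (Σα)·X^SO − ½·5·(Σα)² = (5/2)·12.9² = 416.025.
Deadweight loss = W^SO − W^NE = 272.83.

272.83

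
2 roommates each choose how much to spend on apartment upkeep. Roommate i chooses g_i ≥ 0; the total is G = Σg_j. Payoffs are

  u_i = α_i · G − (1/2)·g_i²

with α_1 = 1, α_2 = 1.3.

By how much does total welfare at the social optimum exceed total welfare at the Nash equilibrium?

1.345

Roommate i's FOC: ∂u_i/∂g_i = α_i − g_i = 0, so g_i* = α_i.
NE contributions = (1, 1.3); G = 2.3.
W^NE = (Σα)·G − ½Σα_i² = 2.3² − ½·2.69 = 3.945.
Planner sets g_i = Σα_j = 2.3 for every i, so G^SO = 2·2.3 = 4.6.
W^SO = (Σα)·G^SO − ½·2·(Σα)² = (2/2)·2.3² = 5.29.
Deadweight loss = W^SO − W^NE = 1.345.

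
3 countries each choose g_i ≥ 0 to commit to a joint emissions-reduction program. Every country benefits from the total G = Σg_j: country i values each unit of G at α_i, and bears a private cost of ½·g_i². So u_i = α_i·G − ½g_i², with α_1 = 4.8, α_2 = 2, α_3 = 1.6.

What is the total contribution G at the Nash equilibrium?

Country i's FOC: ∂u_i/∂g_i = α_i − g_i = 0, so g_i* = α_i.
NE contributions = (4.8, 2, 1.6); G = 8.4.

8.4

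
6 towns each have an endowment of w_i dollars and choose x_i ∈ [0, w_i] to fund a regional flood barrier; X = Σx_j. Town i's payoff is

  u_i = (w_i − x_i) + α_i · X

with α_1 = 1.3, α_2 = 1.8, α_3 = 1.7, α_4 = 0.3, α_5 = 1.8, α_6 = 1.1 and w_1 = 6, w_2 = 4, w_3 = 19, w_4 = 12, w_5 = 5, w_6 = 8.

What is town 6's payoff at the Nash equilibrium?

46.2

∂u_i/∂x_i = α_i − 1, so town i contributes w_i if α_i > 1, else 0.
α_i > 1 for i ∈ {1, 2, 3, 5, 6}; NE contributions (6, 4, 19, 0, 5, 8), X = 42.
u_6 = (8 − 8) + 1.1·42 = 46.2.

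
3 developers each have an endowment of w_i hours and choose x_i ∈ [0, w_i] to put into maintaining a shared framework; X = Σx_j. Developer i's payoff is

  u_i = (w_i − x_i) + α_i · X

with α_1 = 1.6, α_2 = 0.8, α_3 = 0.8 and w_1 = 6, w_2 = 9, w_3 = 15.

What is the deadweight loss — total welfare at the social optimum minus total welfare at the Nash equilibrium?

52.8

∂u_i/∂x_i = α_i − 1, so developer i contributes w_i if α_i > 1, else 0.
α_i > 1 for i ∈ {1}; NE contributions (6, 0, 0), X = 6.
W^NE = Σw_i − X^NE + (Σα_i)·X^NE = 30 + 2.2·6 = 43.2.
Planner: ∂(Σu_j)/∂x_i = Σα_j − 1 = 2.2 > 0, so everyone contributes w_i; X^SO = 30, W^SO = 30 + 2.2·30 = 96.
Deadweight loss = 52.8.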